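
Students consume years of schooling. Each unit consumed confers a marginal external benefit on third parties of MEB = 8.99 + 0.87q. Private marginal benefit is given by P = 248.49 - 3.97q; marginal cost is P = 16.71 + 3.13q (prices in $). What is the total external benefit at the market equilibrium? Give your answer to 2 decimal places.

$757.06

Market equilibrium (private): 16.71 + 3.13q = 248.49 - 3.97q → q_m = 32.6451.
Total external benefit = ∫₀^{q_m} (8.99 + 0.87q) dq = 8.99×32.6451 + ½×0.87×32.6451² = 757.0601.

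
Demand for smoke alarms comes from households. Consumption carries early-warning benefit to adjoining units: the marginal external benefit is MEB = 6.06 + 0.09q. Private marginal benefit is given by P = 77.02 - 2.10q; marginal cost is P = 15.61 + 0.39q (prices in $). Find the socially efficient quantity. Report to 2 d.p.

q* = 28.11

Social marginal benefit = demand + MEB = 83.08 - 2.01q.
Set SMB = MC: 83.08 - 2.01q = 15.61 + 0.39q → q* = 28.1125.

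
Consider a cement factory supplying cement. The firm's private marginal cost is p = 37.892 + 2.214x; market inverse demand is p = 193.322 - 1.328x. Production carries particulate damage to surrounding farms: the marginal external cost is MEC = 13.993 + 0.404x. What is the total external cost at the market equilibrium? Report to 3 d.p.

Market equilibrium (private): 37.892 + 2.214x = 193.322 - 1.328x → x_m = 43.8820.
Total external cost = ∫₀^{x_m} (13.993 + 0.404x) dx = 13.993×43.8820 + ½×0.404×43.8820² = 1003.0181.

1003.018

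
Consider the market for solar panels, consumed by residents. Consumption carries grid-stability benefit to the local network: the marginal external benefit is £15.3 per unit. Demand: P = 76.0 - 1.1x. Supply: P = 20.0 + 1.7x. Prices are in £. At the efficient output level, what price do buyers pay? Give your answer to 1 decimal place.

P = £48.0

Social marginal benefit = demand + MEB = 91.3 - 1.1x.
Set SMB = MC: 91.3 - 1.1x = 20.0 + 1.7x → x* = 25.4643.
Consumer price on the demand curve at x*: 76.0 − 1.1×25.4643 = 47.9893.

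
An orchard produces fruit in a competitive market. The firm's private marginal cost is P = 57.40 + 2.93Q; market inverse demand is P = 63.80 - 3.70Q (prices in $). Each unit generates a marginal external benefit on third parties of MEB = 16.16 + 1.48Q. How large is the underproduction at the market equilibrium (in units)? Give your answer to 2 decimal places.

3.42 units

Market equilibrium (private): 57.40 + 2.93Q = 63.80 - 3.70Q → Q_m = 0.9653.
Social marginal cost = private MC − MEB = 41.24 + 1.45Q.
Set SMC = demand: 41.24 + 1.45Q = 63.80 - 3.70Q → Q* = 4.3806.
Gap = |0.9653 − 4.3806| = 3.4153.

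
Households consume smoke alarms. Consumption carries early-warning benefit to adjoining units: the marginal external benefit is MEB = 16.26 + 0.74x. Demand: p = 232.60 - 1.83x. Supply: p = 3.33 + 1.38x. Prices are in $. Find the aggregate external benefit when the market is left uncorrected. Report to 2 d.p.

Market equilibrium (private): 3.33 + 1.38x = 232.60 - 1.83x → x_m = 71.4237.
Total external benefit = ∫₀^{x_m} (16.26 + 0.74x) dx = 16.26×71.4237 + ½×0.74×71.4237² = 3048.8470.

$3048.85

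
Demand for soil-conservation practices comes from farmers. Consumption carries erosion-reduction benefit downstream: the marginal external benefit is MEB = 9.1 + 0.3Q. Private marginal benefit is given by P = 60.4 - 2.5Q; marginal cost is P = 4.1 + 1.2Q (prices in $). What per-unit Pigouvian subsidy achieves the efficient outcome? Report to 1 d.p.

subsidy = $14.9 per unit

Social marginal benefit = demand + MEB = 69.5 - 2.2Q.
Set SMB = MC: 69.5 - 2.2Q = 4.1 + 1.2Q → Q* = 19.2353.
The Pigouvian subsidy equals MEB at Q*: 9.1 + 0.3×19.2353 = 14.8706.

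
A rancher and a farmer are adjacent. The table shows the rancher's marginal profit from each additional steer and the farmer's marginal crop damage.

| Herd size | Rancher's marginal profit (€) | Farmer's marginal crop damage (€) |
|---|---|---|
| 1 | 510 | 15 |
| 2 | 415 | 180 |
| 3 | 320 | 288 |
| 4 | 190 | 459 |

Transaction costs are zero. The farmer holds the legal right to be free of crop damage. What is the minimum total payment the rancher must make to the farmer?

Efficient level: marginal profit ≥ marginal crop damage through level 3, so k* = 3.
With the farmer holding the right, the rancher must at least compensate total damage at k*: 15 + 180 + 288 = 483.

€483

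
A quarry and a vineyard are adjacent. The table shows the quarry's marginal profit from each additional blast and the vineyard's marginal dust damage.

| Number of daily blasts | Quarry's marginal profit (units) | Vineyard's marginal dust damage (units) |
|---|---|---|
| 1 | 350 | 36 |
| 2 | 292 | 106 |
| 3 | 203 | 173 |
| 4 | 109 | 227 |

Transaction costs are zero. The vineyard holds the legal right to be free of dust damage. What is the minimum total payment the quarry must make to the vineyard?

Efficient level: marginal profit ≥ marginal dust damage through level 3, so k* = 3.
With the vineyard holding the right, the quarry must at least compensate total damage at k*: 36 + 106 + 173 = 315.

315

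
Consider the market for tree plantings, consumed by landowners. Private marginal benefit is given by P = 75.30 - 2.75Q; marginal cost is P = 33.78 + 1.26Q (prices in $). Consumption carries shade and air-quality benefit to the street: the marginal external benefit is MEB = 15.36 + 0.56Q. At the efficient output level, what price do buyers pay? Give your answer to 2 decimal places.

Social marginal benefit = demand + MEB = 90.66 - 2.19Q.
Set SMB = MC: 90.66 - 2.19Q = 33.78 + 1.26Q → Q* = 16.4870.
Consumer price on the demand curve at Q*: 75.30 − 2.75×16.4870 = 29.9608.

P = $29.96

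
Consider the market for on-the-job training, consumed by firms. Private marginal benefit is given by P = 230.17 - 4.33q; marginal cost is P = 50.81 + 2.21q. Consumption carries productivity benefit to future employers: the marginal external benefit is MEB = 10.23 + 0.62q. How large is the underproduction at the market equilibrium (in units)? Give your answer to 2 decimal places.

Market equilibrium (private): 50.81 + 2.21q = 230.17 - 4.33q → q_m = 27.4251.
Social marginal benefit = demand + MEB = 240.40 - 3.71q.
Set SMB = MC: 240.40 - 3.71q = 50.81 + 2.21q → q* = 32.0253.
Gap = |27.4251 − 32.0253| = 4.6002.

4.60 units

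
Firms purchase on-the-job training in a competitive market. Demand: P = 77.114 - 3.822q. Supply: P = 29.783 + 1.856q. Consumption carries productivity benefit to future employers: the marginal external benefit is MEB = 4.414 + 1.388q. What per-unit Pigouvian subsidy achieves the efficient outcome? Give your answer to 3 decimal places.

Social marginal benefit = demand + MEB = 81.528 - 2.434q.
Set SMB = MC: 81.528 - 2.434q = 29.783 + 1.856q → q* = 12.0618.
The Pigouvian subsidy equals MEB at q*: 4.414 + 1.388×12.0618 = 21.1558.

subsidy = 21.156 per unit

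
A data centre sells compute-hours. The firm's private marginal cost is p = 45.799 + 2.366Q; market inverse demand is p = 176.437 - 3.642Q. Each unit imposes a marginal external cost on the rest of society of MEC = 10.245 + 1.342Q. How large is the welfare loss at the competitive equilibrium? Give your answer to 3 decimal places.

Market equilibrium (private): 45.799 + 2.366Q = 176.437 - 3.642Q → Q_m = 21.7440.
Social marginal cost = private MC + MEC = 56.044 + 3.708Q.
Set SMC = demand: 56.044 + 3.708Q = 176.437 - 3.642Q → Q* = 16.3800.
Between Q* and Q_m the wedge SMC − demand runs linearly from 0 to MEC(Q_m), so the loss is a triangle.
DWL = ½ × 5.3640 × 39.4255 = 105.7392.

DWL = 105.739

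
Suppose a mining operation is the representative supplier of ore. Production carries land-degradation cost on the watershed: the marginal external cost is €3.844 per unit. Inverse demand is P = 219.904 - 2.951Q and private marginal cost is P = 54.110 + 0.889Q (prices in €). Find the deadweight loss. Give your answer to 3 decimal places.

Market equilibrium (private): 54.110 + 0.889Q = 219.904 - 2.951Q → Q_m = 43.1755.
Social marginal cost = private MC + MEC = 57.954 + 0.889Q.
Set SMC = demand: 57.954 + 0.889Q = 219.904 - 2.951Q → Q* = 42.1745.
Height of the DWL triangle at Q_m is SMC(Q_m) − demand(Q_m) = MEC(Q_m) = 3.8440.
DWL = ½ × 1.0010 × 3.8440 = 1.9239.

DWL = €1.924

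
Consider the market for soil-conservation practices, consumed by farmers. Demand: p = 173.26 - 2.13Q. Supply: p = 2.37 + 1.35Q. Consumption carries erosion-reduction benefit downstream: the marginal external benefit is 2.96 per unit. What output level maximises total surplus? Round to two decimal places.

Q* = 49.96

Social marginal benefit = demand + MEB = 176.22 - 2.13Q.
Set SMB = MC: 176.22 - 2.13Q = 2.37 + 1.35Q → Q* = 49.9569.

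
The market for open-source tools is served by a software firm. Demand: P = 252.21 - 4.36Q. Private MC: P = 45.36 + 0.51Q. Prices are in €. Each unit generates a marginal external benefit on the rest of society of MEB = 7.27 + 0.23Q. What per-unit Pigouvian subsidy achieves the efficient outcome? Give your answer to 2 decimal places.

Social marginal cost = private MC − MEB = 38.09 + 0.28Q.
Set SMC = demand: 38.09 + 0.28Q = 252.21 - 4.36Q → Q* = 46.1466.
The Pigouvian subsidy equals MEB at Q*: 7.27 + 0.23×46.1466 = 17.8837.

subsidy = €17.88 per unit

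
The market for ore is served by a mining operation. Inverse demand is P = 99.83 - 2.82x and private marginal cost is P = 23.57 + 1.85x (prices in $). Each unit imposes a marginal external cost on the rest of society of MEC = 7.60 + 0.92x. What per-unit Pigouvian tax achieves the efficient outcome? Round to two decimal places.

tax = $18.90 per unit

Social marginal cost = private MC + MEC = 31.17 + 2.77x.
Set SMC = demand: 31.17 + 2.77x = 99.83 - 2.82x → x* = 12.2826.
The Pigouvian tax equals MEC at x*: 7.60 + 0.92×12.2826 = 18.9000.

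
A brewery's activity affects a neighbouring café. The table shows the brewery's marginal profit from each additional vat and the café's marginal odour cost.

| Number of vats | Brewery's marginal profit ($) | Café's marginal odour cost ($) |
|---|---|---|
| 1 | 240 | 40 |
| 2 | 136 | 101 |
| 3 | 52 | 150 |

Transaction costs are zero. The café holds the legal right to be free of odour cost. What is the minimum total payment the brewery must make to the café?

Efficient level: marginal profit ≥ marginal odour cost through level 2, so k* = 2.
With the café holding the right, the brewery must at least compensate total damage at k*: 40 + 101 = 141.

$141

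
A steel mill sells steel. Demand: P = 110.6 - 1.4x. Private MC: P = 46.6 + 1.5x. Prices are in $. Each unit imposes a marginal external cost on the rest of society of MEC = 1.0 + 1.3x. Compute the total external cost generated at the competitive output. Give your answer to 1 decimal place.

$338.6

Market equilibrium (private): 46.6 + 1.5x = 110.6 - 1.4x → x_m = 22.0690.
Total external cost = ∫₀^{x_m} (1.0 + 1.3x) dx = 1.0×22.0690 + ½×1.3×22.0690² = 338.6455.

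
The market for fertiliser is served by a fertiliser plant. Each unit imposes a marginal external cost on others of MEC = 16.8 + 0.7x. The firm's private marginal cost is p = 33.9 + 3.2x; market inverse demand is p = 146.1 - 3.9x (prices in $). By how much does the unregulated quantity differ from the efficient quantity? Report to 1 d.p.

3.6 units

Market equilibrium (private): 33.9 + 3.2x = 146.1 - 3.9x → x_m = 15.8028.
Social marginal cost = private MC + MEC = 50.7 + 3.9x.
Set SMC = demand: 50.7 + 3.9x = 146.1 - 3.9x → x* = 12.2308.
Gap = |15.8028 − 12.2308| = 3.5720.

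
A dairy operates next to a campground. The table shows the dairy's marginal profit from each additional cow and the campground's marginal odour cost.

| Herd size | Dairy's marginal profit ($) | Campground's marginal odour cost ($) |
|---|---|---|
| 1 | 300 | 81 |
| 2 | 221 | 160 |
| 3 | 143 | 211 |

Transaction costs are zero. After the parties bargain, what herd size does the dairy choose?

2

Bargaining reaches the level where marginal profit last exceeds marginal odour cost.
That holds through level 2 (221 ≥ 160) but not at 3 (143 < 211).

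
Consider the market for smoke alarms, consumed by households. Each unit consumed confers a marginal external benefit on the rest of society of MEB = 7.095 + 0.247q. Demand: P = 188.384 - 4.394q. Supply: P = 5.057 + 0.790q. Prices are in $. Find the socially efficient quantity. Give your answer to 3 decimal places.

Social marginal benefit = demand + MEB = 195.479 - 4.147q.
Set SMB = MC: 195.479 - 4.147q = 5.057 + 0.790q → q* = 38.5704.

q* = 38.570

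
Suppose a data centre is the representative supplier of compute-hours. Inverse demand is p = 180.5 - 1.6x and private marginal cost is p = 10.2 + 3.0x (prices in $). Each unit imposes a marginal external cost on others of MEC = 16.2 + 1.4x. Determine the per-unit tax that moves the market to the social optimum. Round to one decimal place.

tax = $52.2 per unit

Social marginal cost = private MC + MEC = 26.4 + 4.4x.
Set SMC = demand: 26.4 + 4.4x = 180.5 - 1.6x → x* = 25.6833.
The Pigouvian tax equals MEC at x*: 16.2 + 1.4×25.6833 = 52.1566.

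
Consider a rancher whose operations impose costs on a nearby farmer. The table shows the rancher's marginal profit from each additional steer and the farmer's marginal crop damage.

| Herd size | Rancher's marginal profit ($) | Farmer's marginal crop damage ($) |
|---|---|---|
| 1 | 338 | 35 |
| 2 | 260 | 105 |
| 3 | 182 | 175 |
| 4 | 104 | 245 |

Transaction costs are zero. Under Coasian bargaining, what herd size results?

Bargaining reaches the level where marginal profit last exceeds marginal crop damage.
That holds through level 3 (182 ≥ 175) but not at 4 (104 < 245).

3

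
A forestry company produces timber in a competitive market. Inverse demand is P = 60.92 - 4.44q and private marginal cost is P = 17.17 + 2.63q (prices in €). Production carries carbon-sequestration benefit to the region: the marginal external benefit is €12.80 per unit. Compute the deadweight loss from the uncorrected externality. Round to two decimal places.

DWL = €11.59

Market equilibrium (private): 17.17 + 2.63q = 60.92 - 4.44q → q_m = 6.1881.
Social marginal cost = private MC − MEB = 4.37 + 2.63q.
Set SMC = demand: 4.37 + 2.63q = 60.92 - 4.44q → q* = 7.9986.
Height of the DWL triangle at q_m is demand(q_m) − SMC(q_m) = MEB(q_m) = 12.8000.
DWL = ½ × 1.8105 × 12.8000 = 11.5872.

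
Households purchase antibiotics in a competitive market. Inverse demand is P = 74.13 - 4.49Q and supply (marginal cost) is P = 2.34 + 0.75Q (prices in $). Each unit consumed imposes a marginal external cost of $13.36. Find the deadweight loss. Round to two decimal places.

DWL = $17.03

Market equilibrium (private): 2.34 + 0.75Q = 74.13 - 4.49Q → Q_m = 13.7004.
Social marginal benefit = demand − MEC = 60.77 - 4.49Q.
Set SMB = MC: 60.77 - 4.49Q = 2.34 + 0.75Q → Q* = 11.1508.
Between Q* and Q_m the wedge MC − SMB runs linearly from 0 to MEC(Q_m), so the loss is a triangle.
DWL = ½ × 2.5496 × 13.3600 = 17.0313.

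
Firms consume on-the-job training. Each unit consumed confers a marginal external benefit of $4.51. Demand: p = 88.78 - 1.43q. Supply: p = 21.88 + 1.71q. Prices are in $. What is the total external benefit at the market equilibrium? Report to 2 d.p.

Market equilibrium (private): 21.88 + 1.71q = 88.78 - 1.43q → q_m = 21.3057.
Total external benefit = MEB × q_m = 4.51 × 21.3057 = 96.0887.

$96.09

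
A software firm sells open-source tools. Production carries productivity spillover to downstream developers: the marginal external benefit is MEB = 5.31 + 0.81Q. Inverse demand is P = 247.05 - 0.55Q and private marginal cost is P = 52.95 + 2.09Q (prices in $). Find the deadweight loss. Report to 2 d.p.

Market equilibrium (private): 52.95 + 2.09Q = 247.05 - 0.55Q → Q_m = 73.5227.
Social marginal cost = private MC − MEB = 47.64 + 1.28Q.
Set SMC = demand: 47.64 + 1.28Q = 247.05 - 0.55Q → Q* = 108.9672.
Between Q* and Q_m the wedge demand − SMC runs linearly from 0 to MEB(Q_m), so the loss is a triangle.
DWL = ½ × 35.4445 × 64.8634 = 1149.5254.

DWL = $1149.53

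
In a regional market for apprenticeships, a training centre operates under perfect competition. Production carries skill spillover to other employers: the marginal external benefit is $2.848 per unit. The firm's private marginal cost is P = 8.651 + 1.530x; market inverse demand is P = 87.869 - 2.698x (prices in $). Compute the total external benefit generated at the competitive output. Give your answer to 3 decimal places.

$53.362

Market equilibrium (private): 8.651 + 1.530x = 87.869 - 2.698x → x_m = 18.7365.
Total external benefit = MEB × x_m = 2.848 × 18.7365 = 53.3616.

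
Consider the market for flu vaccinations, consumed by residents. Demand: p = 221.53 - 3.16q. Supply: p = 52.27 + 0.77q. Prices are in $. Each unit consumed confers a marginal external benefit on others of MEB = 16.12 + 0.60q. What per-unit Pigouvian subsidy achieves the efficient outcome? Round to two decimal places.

Social marginal benefit = demand + MEB = 237.65 - 2.56q.
Set SMB = MC: 237.65 - 2.56q = 52.27 + 0.77q → q* = 55.6697.
The Pigouvian subsidy equals MEB at q*: 16.12 + 0.60×55.6697 = 49.5218.

subsidy = $49.52 per unit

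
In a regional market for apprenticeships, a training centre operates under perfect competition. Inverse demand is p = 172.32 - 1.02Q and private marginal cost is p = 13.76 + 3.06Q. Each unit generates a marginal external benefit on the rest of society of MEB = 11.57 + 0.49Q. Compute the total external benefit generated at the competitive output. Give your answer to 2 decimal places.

Market equilibrium (private): 13.76 + 3.06Q = 172.32 - 1.02Q → Q_m = 38.8627.
Total external benefit = ∫₀^{Q_m} (11.57 + 0.49Q) dQ = 11.57×38.8627 + ½×0.49×38.8627² = 819.6673.

819.67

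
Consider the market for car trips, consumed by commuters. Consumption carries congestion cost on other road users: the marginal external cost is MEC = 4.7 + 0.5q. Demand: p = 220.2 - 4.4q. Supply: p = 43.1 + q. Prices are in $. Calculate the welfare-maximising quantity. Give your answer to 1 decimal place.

q* = 29.2

Social marginal benefit = demand − MEC = 215.5 - 4.9q.
Set SMB = MC: 215.5 - 4.9q = 43.1 + q → q* = 29.2203.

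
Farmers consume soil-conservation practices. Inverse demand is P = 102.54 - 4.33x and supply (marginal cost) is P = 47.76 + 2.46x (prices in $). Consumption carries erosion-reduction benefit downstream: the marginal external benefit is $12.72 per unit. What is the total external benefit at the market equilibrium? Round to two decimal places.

Market equilibrium (private): 47.76 + 2.46x = 102.54 - 4.33x → x_m = 8.0677.
Total external benefit = MEB × x_m = 12.72 × 8.0677 = 102.6211.

$102.62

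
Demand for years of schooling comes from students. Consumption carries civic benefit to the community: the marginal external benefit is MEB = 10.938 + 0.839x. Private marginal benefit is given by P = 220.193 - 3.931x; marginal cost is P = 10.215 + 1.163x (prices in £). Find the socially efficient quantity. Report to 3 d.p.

Social marginal benefit = demand + MEB = 231.131 - 3.092x.
Set SMB = MC: 231.131 - 3.092x = 10.215 + 1.163x → x* = 51.9192.

x* = 51.919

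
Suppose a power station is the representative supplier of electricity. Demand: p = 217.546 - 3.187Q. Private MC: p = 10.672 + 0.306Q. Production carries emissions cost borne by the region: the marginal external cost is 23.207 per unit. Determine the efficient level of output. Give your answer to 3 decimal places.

Social marginal cost = private MC + MEC = 33.879 + 0.306Q.
Set SMC = demand: 33.879 + 0.306Q = 217.546 - 3.187Q → Q* = 52.5814.

Q* = 52.581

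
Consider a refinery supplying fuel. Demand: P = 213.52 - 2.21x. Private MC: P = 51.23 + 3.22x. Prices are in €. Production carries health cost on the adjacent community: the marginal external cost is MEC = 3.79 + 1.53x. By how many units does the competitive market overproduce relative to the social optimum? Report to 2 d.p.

Market equilibrium (private): 51.23 + 3.22x = 213.52 - 2.21x → x_m = 29.8877.
Social marginal cost = private MC + MEC = 55.02 + 4.75x.
Set SMC = demand: 55.02 + 4.75x = 213.52 - 2.21x → x* = 22.7730.
Gap = |29.8877 − 22.7730| = 7.1147.

7.11 units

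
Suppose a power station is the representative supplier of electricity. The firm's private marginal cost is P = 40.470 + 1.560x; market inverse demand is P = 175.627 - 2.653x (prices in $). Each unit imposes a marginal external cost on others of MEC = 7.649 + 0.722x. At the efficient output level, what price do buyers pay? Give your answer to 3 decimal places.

Social marginal cost = private MC + MEC = 48.119 + 2.282x.
Set SMC = demand: 48.119 + 2.282x = 175.627 - 2.653x → x* = 25.8375.
Consumer price on the demand curve at x*: 175.627 − 2.653×25.8375 = 107.0801.

P = $107.080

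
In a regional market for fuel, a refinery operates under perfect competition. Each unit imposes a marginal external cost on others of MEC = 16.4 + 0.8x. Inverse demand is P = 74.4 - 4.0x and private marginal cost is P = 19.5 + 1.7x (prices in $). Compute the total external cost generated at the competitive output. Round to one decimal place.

Market equilibrium (private): 19.5 + 1.7x = 74.4 - 4.0x → x_m = 9.6316.
Total external cost = ∫₀^{x_m} (16.4 + 0.8x) dx = 16.4×9.6316 + ½×0.8×9.6316² = 195.0653.

$195.1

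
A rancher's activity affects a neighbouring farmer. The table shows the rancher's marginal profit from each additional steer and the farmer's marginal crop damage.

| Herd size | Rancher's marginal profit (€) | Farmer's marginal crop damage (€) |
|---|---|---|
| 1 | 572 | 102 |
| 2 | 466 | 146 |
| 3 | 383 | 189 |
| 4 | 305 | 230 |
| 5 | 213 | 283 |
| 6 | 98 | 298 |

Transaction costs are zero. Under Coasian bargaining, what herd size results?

Bargaining reaches the level where marginal profit last exceeds marginal crop damage.
That holds through level 4 (305 ≥ 230) but not at 5 (213 < 283).

4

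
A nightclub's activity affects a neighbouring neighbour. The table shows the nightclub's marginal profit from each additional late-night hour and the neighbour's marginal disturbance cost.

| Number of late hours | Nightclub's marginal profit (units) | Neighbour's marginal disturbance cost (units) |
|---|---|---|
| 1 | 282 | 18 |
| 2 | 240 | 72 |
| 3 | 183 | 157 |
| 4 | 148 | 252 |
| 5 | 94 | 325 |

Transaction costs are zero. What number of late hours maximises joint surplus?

Bargaining reaches the level where marginal profit last exceeds marginal disturbance cost.
That holds through level 3 (183 ≥ 157) but not at 4 (148 < 252).

3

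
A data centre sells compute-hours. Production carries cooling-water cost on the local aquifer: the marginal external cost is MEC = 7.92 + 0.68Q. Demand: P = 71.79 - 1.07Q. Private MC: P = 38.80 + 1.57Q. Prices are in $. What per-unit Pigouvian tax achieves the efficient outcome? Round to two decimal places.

tax = $13.05 per unit

Social marginal cost = private MC + MEC = 46.72 + 2.25Q.
Set SMC = demand: 46.72 + 2.25Q = 71.79 - 1.07Q → Q* = 7.5512.
The Pigouvian tax equals MEC at Q*: 7.92 + 0.68×7.5512 = 13.0548.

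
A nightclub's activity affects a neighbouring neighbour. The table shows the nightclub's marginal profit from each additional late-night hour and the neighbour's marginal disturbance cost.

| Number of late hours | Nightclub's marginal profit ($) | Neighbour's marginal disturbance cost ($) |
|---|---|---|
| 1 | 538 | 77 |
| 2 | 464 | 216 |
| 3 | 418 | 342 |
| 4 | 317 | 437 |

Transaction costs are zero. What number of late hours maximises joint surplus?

Bargaining reaches the level where marginal profit last exceeds marginal disturbance cost.
That holds through level 3 (418 ≥ 342) but not at 4 (317 < 437).

3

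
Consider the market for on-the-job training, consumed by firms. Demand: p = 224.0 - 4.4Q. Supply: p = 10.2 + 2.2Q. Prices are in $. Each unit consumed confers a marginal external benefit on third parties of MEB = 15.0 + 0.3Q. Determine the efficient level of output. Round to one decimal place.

Social marginal benefit = demand + MEB = 239.0 - 4.1Q.
Set SMB = MC: 239.0 - 4.1Q = 10.2 + 2.2Q → Q* = 36.3175.

Q* = 36.3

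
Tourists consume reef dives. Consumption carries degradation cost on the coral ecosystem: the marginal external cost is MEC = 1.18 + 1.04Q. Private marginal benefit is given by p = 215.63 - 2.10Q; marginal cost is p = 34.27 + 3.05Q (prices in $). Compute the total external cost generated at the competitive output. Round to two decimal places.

Market equilibrium (private): 34.27 + 3.05Q = 215.63 - 2.10Q → Q_m = 35.2155.
Total external cost = ∫₀^{Q_m} (1.18 + 1.04Q) dQ = 1.18×35.2155 + ½×1.04×35.2155² = 686.4226.

$686.42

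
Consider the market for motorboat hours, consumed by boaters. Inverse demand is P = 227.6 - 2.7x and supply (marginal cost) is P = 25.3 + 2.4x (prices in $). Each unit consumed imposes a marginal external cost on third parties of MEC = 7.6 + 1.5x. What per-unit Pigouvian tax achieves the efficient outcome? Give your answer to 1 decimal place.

Social marginal benefit = demand − MEC = 220.0 - 4.2x.
Set SMB = MC: 220.0 - 4.2x = 25.3 + 2.4x → x* = 29.5000.
The Pigouvian tax equals MEC at x*: 7.6 + 1.5×29.5000 = 51.8500.

tax = $51.9 per unit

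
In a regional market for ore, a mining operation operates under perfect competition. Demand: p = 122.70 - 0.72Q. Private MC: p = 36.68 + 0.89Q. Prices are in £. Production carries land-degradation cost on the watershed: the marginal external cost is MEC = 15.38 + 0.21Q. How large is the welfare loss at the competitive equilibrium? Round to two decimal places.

DWL = £194.38

Market equilibrium (private): 36.68 + 0.89Q = 122.70 - 0.72Q → Q_m = 53.4286.
Social marginal cost = private MC + MEC = 52.06 + 1.10Q.
Set SMC = demand: 52.06 + 1.10Q = 122.70 - 0.72Q → Q* = 38.8132.
Between Q* and Q_m the wedge SMC − demand runs linearly from 0 to MEC(Q_m), so the loss is a triangle.
DWL = ½ × 14.6154 × 26.6000 = 194.3848.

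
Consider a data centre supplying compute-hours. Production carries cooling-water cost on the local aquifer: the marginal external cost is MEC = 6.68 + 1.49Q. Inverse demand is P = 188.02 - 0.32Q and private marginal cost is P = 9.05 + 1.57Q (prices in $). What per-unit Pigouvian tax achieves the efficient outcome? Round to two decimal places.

tax = $82.63 per unit

Social marginal cost = private MC + MEC = 15.73 + 3.06Q.
Set SMC = demand: 15.73 + 3.06Q = 188.02 - 0.32Q → Q* = 50.9734.
The Pigouvian tax equals MEC at Q*: 6.68 + 1.49×50.9734 = 82.6304.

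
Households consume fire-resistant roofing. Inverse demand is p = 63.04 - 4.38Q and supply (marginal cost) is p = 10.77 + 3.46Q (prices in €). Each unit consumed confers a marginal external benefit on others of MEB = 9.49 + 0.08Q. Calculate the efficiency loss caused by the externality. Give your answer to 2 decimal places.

DWL = €6.47

Market equilibrium (private): 10.77 + 3.46Q = 63.04 - 4.38Q → Q_m = 6.6671.
Social marginal benefit = demand + MEB = 72.53 - 4.30Q.
Set SMB = MC: 72.53 - 4.30Q = 10.77 + 3.46Q → Q* = 7.9588.
The welfare-loss triangle has base |Q_m − Q*| and height MEB(Q_m) (the vertical gap between SMB and MC is zero at Q* and MEB at Q_m).
DWL = ½ × 1.2917 × 10.0234 = 6.4736.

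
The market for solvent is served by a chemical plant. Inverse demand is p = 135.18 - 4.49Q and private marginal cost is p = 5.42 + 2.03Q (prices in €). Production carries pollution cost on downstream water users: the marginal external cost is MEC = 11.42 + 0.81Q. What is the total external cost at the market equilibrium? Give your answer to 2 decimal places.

€387.69

Market equilibrium (private): 5.42 + 2.03Q = 135.18 - 4.49Q → Q_m = 19.9018.
Total external cost = ∫₀^{Q_m} (11.42 + 0.81Q) dQ = 11.42×19.9018 + ½×0.81×19.9018² = 387.6916.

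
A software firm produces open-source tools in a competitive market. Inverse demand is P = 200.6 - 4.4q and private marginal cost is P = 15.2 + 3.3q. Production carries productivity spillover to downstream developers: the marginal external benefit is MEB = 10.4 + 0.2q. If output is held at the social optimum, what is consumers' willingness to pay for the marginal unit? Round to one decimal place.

Social marginal cost = private MC − MEB = 4.8 + 3.1q.
Set SMC = demand: 4.8 + 3.1q = 200.6 - 4.4q → q* = 26.1067.
Consumer price on the demand curve at q*: 200.6 − 4.4×26.1067 = 85.7305.

P = 85.7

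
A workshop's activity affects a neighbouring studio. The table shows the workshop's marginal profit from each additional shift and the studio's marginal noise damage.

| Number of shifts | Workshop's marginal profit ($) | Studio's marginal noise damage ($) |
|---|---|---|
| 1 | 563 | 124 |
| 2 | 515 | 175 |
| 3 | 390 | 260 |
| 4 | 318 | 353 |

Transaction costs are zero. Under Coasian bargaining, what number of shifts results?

Bargaining reaches the level where marginal profit last exceeds marginal noise damage.
That holds through level 3 (390 ≥ 260) but not at 4 (318 < 353).

3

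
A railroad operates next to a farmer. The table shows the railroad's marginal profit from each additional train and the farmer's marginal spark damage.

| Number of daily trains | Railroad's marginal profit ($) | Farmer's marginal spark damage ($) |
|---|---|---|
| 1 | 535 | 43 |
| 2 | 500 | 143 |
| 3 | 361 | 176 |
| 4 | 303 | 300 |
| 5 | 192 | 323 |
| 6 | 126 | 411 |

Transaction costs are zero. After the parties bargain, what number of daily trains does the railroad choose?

Bargaining reaches the level where marginal profit last exceeds marginal spark damage.
That holds through level 4 (303 ≥ 300) but not at 5 (192 < 323).

4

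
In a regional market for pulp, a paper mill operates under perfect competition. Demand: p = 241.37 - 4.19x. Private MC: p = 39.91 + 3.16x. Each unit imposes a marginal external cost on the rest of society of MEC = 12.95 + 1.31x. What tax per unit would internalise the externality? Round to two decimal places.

tax = 41.47 per unit

Social marginal cost = private MC + MEC = 52.86 + 4.47x.
Set SMC = demand: 52.86 + 4.47x = 241.37 - 4.19x → x* = 21.7679.
The Pigouvian tax equals MEC at x*: 12.95 + 1.31×21.7679 = 41.4659.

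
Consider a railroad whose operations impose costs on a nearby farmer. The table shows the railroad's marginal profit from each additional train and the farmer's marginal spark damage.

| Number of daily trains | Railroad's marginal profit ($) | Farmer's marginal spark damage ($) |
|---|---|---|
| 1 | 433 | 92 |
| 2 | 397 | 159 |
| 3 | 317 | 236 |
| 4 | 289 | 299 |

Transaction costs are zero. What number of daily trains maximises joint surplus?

3

Bargaining reaches the level where marginal profit last exceeds marginal spark damage.
That holds through level 3 (317 ≥ 236) but not at 4 (289 < 299).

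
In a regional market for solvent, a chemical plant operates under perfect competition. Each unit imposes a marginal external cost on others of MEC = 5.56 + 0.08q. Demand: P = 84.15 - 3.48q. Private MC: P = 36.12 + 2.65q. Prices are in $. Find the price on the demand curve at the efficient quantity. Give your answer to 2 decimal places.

P = $60.35

Social marginal cost = private MC + MEC = 41.68 + 2.73q.
Set SMC = demand: 41.68 + 2.73q = 84.15 - 3.48q → q* = 6.8390.
Consumer price on the demand curve at q*: 84.15 − 3.48×6.8390 = 60.3503.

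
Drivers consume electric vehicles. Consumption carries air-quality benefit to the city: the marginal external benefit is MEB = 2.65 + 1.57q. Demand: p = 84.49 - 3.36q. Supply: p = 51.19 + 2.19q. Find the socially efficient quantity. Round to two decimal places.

q* = 9.03

Social marginal benefit = demand + MEB = 87.14 - 1.79q.
Set SMB = MC: 87.14 - 1.79q = 51.19 + 2.19q → q* = 9.0327.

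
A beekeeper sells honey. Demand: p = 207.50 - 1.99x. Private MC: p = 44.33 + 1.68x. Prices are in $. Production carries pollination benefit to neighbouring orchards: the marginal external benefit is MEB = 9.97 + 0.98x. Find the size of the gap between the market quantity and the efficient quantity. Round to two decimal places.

19.90 units

Market equilibrium (private): 44.33 + 1.68x = 207.50 - 1.99x → x_m = 44.4605.
Social marginal cost = private MC − MEB = 34.36 + 0.70x.
Set SMC = demand: 34.36 + 0.70x = 207.50 - 1.99x → x* = 64.3643.
Gap = |44.4605 − 64.3643| = 19.9038.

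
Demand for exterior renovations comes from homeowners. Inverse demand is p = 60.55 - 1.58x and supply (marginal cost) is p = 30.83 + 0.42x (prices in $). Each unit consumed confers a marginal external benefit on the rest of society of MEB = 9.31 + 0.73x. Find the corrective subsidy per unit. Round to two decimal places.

Social marginal benefit = demand + MEB = 69.86 - 0.85x.
Set SMB = MC: 69.86 - 0.85x = 30.83 + 0.42x → x* = 30.7323.
The Pigouvian subsidy equals MEB at x*: 9.31 + 0.73×30.7323 = 31.7446.

subsidy = $31.74 per unit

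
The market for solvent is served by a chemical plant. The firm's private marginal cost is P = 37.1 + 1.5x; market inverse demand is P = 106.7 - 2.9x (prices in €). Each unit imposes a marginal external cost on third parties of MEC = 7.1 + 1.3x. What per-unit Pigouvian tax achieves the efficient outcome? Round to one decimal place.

Social marginal cost = private MC + MEC = 44.2 + 2.8x.
Set SMC = demand: 44.2 + 2.8x = 106.7 - 2.9x → x* = 10.9649.
The Pigouvian tax equals MEC at x*: 7.1 + 1.3×10.9649 = 21.3544.

tax = €21.4 per unit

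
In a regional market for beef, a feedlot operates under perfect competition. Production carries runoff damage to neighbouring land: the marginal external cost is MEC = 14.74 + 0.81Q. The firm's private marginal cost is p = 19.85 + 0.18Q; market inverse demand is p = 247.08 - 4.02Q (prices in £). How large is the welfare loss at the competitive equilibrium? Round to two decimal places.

DWL = £342.28

Market equilibrium (private): 19.85 + 0.18Q = 247.08 - 4.02Q → Q_m = 54.1024.
Social marginal cost = private MC + MEC = 34.59 + 0.99Q.
Set SMC = demand: 34.59 + 0.99Q = 247.08 - 4.02Q → Q* = 42.4132.
Height of the DWL triangle at Q_m is SMC(Q_m) − demand(Q_m) = MEC(Q_m) = 58.5629.
DWL = ½ × 11.6892 × 58.5629 = 342.2767.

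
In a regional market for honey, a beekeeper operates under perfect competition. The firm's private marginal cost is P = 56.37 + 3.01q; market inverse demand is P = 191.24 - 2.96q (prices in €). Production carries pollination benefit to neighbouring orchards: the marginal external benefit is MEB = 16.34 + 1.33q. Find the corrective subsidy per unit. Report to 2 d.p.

Social marginal cost = private MC − MEB = 40.03 + 1.68q.
Set SMC = demand: 40.03 + 1.68q = 191.24 - 2.96q → q* = 32.5884.
The Pigouvian subsidy equals MEB at q*: 16.34 + 1.33×32.5884 = 59.6826.

subsidy = €59.68 per unit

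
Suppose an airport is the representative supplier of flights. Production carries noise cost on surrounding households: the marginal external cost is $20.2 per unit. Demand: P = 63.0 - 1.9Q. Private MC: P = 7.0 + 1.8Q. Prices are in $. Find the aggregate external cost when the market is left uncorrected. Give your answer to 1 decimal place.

Market equilibrium (private): 7.0 + 1.8Q = 63.0 - 1.9Q → Q_m = 15.1351.
Total external cost = MEC × Q_m = 20.2 × 15.1351 = 305.7290.

$305.7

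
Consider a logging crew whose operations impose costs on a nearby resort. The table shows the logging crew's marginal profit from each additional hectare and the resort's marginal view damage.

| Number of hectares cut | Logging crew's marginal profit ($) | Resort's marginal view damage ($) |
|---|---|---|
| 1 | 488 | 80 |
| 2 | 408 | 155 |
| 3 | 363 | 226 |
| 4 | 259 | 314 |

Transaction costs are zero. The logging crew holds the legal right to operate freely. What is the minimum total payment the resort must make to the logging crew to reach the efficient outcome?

Left alone the logging crew would choose level 4 (marginal profit stays positive).
Efficient level: k* = 3 (marginal profit ≥ marginal view damage through 3).
The resort must at least cover the logging crew's forgone profit from cutting 4→3: 259 = 259.

$259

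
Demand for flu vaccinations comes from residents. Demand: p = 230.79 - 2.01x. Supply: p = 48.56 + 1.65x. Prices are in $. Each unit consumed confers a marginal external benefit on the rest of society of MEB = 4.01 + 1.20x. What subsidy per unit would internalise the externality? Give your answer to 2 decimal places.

subsidy = $94.86 per unit

Social marginal benefit = demand + MEB = 234.80 - 0.81x.
Set SMB = MC: 234.80 - 0.81x = 48.56 + 1.65x → x* = 75.7073.
The Pigouvian subsidy equals MEB at x*: 4.01 + 1.20×75.7073 = 94.8588.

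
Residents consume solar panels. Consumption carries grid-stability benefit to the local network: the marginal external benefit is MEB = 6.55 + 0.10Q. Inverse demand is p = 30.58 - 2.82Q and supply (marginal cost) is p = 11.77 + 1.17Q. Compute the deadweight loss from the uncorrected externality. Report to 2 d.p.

DWL = 6.34

Market equilibrium (private): 11.77 + 1.17Q = 30.58 - 2.82Q → Q_m = 4.7143.
Social marginal benefit = demand + MEB = 37.13 - 2.72Q.
Set SMB = MC: 37.13 - 2.72Q = 11.77 + 1.17Q → Q* = 6.5193.
Height of the DWL triangle at Q_m is SMB(Q_m) − MC(Q_m) = MEB(Q_m) = 7.0214.
DWL = ½ × 1.8050 × 7.0214 = 6.3368.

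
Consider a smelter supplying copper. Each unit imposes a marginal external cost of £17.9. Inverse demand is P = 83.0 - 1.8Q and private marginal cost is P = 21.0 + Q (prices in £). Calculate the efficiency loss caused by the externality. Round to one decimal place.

Market equilibrium (private): 21.0 + Q = 83.0 - 1.8Q → Q_m = 22.1429.
Social marginal cost = private MC + MEC = 38.9 + Q.
Set SMC = demand: 38.9 + Q = 83.0 - 1.8Q → Q* = 15.7500.
Between Q* and Q_m the wedge SMC − demand runs linearly from 0 to MEC(Q_m), so the loss is a triangle.
DWL = ½ × 6.3929 × 17.9000 = 57.2165.

DWL = £57.2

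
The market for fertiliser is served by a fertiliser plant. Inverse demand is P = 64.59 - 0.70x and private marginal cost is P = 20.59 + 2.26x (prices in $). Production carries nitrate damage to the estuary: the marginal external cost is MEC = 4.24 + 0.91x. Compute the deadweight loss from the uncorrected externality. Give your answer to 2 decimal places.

Market equilibrium (private): 20.59 + 2.26x = 64.59 - 0.70x → x_m = 14.8649.
Social marginal cost = private MC + MEC = 24.83 + 3.17x.
Set SMC = demand: 24.83 + 3.17x = 64.59 - 0.70x → x* = 10.2739.
Between x* and x_m the wedge SMC − demand runs linearly from 0 to MEC(x_m), so the loss is a triangle.
DWL = ½ × 4.5910 × 17.7670 = 40.7841.

DWL = $40.78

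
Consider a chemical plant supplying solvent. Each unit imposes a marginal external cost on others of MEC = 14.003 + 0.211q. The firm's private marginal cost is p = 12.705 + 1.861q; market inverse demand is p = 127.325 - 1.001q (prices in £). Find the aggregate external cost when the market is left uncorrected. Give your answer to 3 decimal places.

£730.018

Market equilibrium (private): 12.705 + 1.861q = 127.325 - 1.001q → q_m = 40.0489.
Total external cost = ∫₀^{q_m} (14.003 + 0.211q) dq = 14.003×40.0489 + ½×0.211×40.0489² = 730.0177.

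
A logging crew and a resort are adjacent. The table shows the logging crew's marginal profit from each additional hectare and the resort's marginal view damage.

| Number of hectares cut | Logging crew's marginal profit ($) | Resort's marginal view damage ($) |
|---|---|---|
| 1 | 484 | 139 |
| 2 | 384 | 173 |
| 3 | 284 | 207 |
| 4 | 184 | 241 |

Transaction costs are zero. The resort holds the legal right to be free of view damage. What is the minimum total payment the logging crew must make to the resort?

Efficient level: marginal profit ≥ marginal view damage through level 3, so k* = 3.
With the resort holding the right, the logging crew must at least compensate total damage at k*: 139 + 173 + 207 = 519.

$519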